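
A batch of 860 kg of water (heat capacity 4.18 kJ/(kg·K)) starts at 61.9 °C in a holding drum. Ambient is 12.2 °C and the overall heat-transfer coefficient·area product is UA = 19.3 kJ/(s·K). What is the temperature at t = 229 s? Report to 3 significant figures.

First-law balance (no shaft work): M c_p dT/dt = −UA(T − T_amb).
dT/dt = (T_ss − T)/τ with T_ss = T_amb = 12.200 °C, τ = M c_p/UA = 860·4.18/19.3 = 186.26 s.
T approaches T_ss exponentially: T(t) = T_ss + (T₀ − T_ss) e^(−t/τ).
T(229) = 12.200 + (49.700)·0.29245 = 26.735 °C.

26.7 °C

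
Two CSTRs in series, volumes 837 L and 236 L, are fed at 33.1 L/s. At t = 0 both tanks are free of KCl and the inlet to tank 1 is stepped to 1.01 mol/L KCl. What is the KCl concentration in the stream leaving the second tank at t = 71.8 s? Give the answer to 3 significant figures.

Each tank obeys Vᵢ dCᵢ/dt = Q(Cᵢ₋₁ − Cᵢ), so τᵢ = Vᵢ/Q.
τ₁ = 837/33.1 = 25.287 s; τ₂ = 236/33.1 = 7.1299 s.
Tank 1: C₁ = C_in(1 − e^(−t/τ₁)). Tank 2 (τ₁ ≠ τ₂): C₂ = C_in[1 − (τ₁ e^(−t/τ₁) − τ₂ e^(−t/τ₂))/(τ₁ − τ₂)].
At t = 71.8: e^(−t/τ₁) = 0.058461, e^(−t/τ₂) = 4.2320e-05.
C₂ = 1.01·[1 − (25.287·0.058461 − 7.1299·4.2320e-05)/(18.157)] = 1.01·0.91860 = 0.92779 mol/L.

0.928 mol/L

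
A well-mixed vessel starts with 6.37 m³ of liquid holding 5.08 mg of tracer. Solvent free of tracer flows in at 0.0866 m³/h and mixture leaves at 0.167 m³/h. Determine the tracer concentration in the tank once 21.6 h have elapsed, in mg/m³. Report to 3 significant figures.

Let m(t) be the amount of tracer. Volume: V(t) = V₀ + (Q_in − Q_out) t = 6.37 − 0.080400 t; V(21.6) = 4.6334 m³.
Species balance (pure solvent in): dm/dt = −Q_out · m/V(t).
dm/m = −Q_out dt/(V₀ − 0.080400 t); integrating gives ln(m/m₀) = −(Q_out/(Q_in−Q_out)) ln(V/V₀).
m = m₀ (V₀/V)^(Q_out/(Q_in−Q_out)) = 5.08 × (6.37/4.6334)^(-2.0771) = 2.6225 mg.
C = m/V = 2.6225/4.6334 = 0.56601 mg/m³.

0.566 mg/m³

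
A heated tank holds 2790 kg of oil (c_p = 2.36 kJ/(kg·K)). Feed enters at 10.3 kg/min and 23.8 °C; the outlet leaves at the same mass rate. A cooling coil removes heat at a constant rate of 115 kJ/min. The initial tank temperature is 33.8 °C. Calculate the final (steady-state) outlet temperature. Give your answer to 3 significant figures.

First-law balance (no shaft work): M c_p dT/dt = ṁ c_p (T_in − T) − 115.
At steady state dT/dt = 0 ⇒ T_ss = T_in − Q̇/(ṁ c_p) = 23.8 − 115/(10.3·2.36) = 19.069 °C.

19.1 °C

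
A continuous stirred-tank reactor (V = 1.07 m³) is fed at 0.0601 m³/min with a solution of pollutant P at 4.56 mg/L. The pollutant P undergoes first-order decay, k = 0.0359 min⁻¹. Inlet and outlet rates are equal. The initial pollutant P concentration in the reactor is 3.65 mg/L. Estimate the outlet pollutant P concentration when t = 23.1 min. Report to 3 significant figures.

2.89 mg/L

Species balance: V dC/dt = Q C_in − Q C − k V C.
This is linear with rate a = Q/V + k = 0.092068 min⁻¹.
C_ss = Q C_in/(Q + kV) = 2.7819 mg/L; C(t) = C_ss + (C₀ − C_ss) e^(−a t).
C(23.1) = 2.7819 + (0.86807)·e^(−0.092068·23.1) = 2.7819 + (0.86807)·0.11922 = 2.8854 mg/L.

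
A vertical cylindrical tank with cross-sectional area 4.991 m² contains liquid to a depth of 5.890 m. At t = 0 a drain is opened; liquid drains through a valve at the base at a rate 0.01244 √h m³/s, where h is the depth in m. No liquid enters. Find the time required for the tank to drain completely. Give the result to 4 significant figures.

Mass balance (ρ constant): A dh/dt = −0.01244 √h.
Separate and integrate: 2(√h − √h₀) = −(0.01244/A) t.
Set h = 0: 2√h₀ = (0.01244/A) t_empty ⇒ t_empty = 2A√h₀/0.01244.
t_empty = 2·4.991·√5.890/0.01244 = 9.98200·2.42693/0.01244 = 1947.40 s.

1947 s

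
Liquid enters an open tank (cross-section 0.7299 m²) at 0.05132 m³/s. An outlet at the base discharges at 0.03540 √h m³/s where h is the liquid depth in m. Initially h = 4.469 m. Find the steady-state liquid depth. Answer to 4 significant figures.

2.102 m

A dh/dt = Q_in − 0.03540 √h. Steady state requires inflow = outflow:
Q_in = 0.03540 √h_ss ⇒ √h_ss = 0.05132/0.03540 = 1.44972.
h_ss = 1.44972² = 2.10168 m. (Since h₀ = 4.469 m > h_ss, the level will fall toward this value.)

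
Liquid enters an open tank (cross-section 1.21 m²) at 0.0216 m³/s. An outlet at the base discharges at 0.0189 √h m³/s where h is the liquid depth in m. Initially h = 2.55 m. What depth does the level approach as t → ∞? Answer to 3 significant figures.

1.31 m

Accumulation of liquid (constant cross-section A): A dh/dt = Q_in − 0.0189 √h. At steady state dh/dt = 0:
Q_in = 0.0189 √h_ss ⇒ √h_ss = 0.0216/0.0189 = 1.1429.
h_ss = 1.1429² = 1.3061 m. (Since h₀ = 2.55 m > h_ss, the level will fall toward this value.)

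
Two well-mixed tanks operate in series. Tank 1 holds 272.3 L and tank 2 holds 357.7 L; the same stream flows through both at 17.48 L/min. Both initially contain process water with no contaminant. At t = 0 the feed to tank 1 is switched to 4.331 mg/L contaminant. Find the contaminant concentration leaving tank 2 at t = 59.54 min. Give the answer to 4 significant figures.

Each tank obeys Vᵢ dCᵢ/dt = Q(Cᵢ₋₁ − Cᵢ), so τᵢ = Vᵢ/Q.
τ₁ = 272.3/17.48 = 15.5778 min; τ₂ = 357.7/17.48 = 20.4634 min.
Tank 1: C₁ = C_in(1 − e^(−t/τ₁)). Tank 2 (τ₁ ≠ τ₂): C₂ = C_in[1 − (τ₁ e^(−t/τ₁) − τ₂ e^(−t/τ₂))/(τ₁ − τ₂)].
At t = 59.54: e^(−t/τ₁) = 0.0218817, e^(−t/τ₂) = 0.0544982.
C₂ = 4.331·[1 − (15.5778·0.0218817 − 20.4634·0.0544982)/(-4.88558)] = 4.331·0.841503 = 3.64455 mg/L.

3.645 mg/L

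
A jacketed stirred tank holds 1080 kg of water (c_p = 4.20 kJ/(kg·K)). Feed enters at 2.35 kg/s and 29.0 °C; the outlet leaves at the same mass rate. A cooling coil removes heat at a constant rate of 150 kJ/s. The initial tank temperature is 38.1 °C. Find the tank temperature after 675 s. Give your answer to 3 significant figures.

19.4 °C

M c_p dT/dt = ṁ c_p (T_in − T) − Q̇.
Rearrange: dT/dt = (T_ss − T)/τ with τ = M/ṁ = 459.57 s and T_ss = T_in − Q̇/(ṁ c_p) = 13.802 °C.
This is linear first-order; T(t) = T_ss + (T₀ − T_ss) e^(−t/τ).
T(675) = 13.802 + (24.298)·e^(−675/459.57) = 13.802 + (24.298)·0.23021 = 19.396 °C.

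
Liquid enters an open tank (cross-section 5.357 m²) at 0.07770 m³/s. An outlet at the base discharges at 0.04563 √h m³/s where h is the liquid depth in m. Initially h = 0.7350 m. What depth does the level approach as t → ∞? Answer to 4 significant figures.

2.900 m

Volume balance on the tank: A dh/dt = Q_in − 0.04563 √h. At steady state dh/dt = 0:
Q_in = 0.04563 √h_ss ⇒ √h_ss = 0.07770/0.04563 = 1.70283.
h_ss = 1.70283² = 2.89962 m. (Since h₀ = 0.7350 m < h_ss, the level will rise toward this value.)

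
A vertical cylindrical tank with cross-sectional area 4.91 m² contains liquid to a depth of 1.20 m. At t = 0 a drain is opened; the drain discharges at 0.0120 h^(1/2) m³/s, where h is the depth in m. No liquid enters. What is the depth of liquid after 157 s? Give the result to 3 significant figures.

With no inflow, A dh/dt = −0.0120 √h.
This is separable: 2 d(√h)/dt = −0.0120/A, so √h = √h₀ − (0.0120/(2A)) t.
√h = √1.20 − 0.0120·157/(2·4.91) = 1.0954 − 0.19185 = 0.90359.
h = 0.90359² = 0.81648 m.

0.816 m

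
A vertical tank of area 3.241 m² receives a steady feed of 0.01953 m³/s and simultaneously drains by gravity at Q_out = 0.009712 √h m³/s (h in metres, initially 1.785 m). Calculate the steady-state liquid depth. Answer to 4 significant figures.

Accumulation of liquid (constant cross-section A): A dh/dt = Q_in − 0.009712 √h. At steady state dh/dt = 0:
Q_in = 0.009712 √h_ss ⇒ √h_ss = 0.01953/0.009712 = 2.01091.
h_ss = 2.01091² = 4.04378 m. (Since h₀ = 1.785 m < h_ss, the level will rise toward this value.)

4.044 m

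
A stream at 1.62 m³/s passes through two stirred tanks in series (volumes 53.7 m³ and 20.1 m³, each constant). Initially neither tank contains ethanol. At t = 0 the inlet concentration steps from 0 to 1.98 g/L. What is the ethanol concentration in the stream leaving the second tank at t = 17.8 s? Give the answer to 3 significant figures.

0.412 g/L

Each tank obeys Vᵢ dCᵢ/dt = Q(Cᵢ₋₁ − Cᵢ), so τᵢ = Vᵢ/Q.
τ₁ = 53.7/1.62 = 33.148 s; τ₂ = 20.1/1.62 = 12.407 s.
Solving the cascade with C₁(0)=C₂(0)=0 gives C₂(t) = C_in[1 − (τ₁ e^(−t/τ₁) − τ₂ e^(−t/τ₂))/(τ₁ − τ₂)].
At t = 17.8: e^(−t/τ₁) = 0.58451, e^(−t/τ₂) = 0.23820.
C₂ = 1.98·[1 − (33.148·0.58451 − 12.407·0.23820)/(20.741)] = 1.98·0.20833 = 0.41249 g/L.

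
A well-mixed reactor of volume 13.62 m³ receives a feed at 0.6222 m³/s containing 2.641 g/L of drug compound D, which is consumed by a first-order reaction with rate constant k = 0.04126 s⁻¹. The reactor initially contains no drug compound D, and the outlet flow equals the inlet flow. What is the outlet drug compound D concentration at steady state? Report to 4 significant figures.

1.388 g/L

Species balance: V dC/dt = Q C_in − Q C − k V C.
Steady state (dC/dt = 0): C_ss = Q C_in/(Q + kV) = C_in/(1 + kV/Q).
C_ss = 0.6222·2.641/(0.6222 + 0.04126·13.62) = 1.64323/1.18416 = 1.38767 g/L.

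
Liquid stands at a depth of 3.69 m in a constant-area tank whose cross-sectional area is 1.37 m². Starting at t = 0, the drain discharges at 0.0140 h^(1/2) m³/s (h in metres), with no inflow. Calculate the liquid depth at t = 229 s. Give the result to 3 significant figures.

With no inflow, A dh/dt = −0.0140 √h.
This is separable: 2 d(√h)/dt = −0.0140/A, so √h = √h₀ − (0.0140/(2A)) t.
√h = √3.69 − 0.0140·229/(2·1.37) = 1.9209 − 1.1701 = 0.75086.
h = 0.75086² = 0.56380 m.

0.564 m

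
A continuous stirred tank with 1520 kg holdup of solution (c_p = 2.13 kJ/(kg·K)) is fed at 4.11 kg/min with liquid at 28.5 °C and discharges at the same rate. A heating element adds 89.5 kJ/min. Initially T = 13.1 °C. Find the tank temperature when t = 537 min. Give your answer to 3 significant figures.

32.7 °C

M c_p dT/dt = ṁ c_p (T_in − T) + Q̇.
Rearrange: dT/dt = (T_ss − T)/τ with τ = M/ṁ = 369.83 min and T_ss = T_in + Q̇/(ṁ c_p) = 38.724 °C.
T approaches T_ss exponentially: T(t) = T_ss + (T₀ − T_ss) e^(−t/τ).
T(537) = 38.724 + (-25.624)·e^(−537/369.83) = 38.724 + (-25.624)·0.23410 = 32.725 °C.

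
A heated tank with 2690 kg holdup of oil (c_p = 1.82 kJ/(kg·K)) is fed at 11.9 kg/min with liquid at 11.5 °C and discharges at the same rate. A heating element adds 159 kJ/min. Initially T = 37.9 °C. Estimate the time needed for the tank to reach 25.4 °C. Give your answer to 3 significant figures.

241 min

M c_p dT/dt = ṁ c_p (T_in − T) + Q̇.
τ = M/ṁ = 226.05 min; T_ss = T_in + Q̇/(ṁ c_p) = 18.841 °C.
T(t) = T_ss + (T₀ − T_ss) e^(−t/τ). Set T = 25.4:
e^(−t/τ) = (25.4 − 18.841)/(37.9 − 18.841) = 0.34413
t = −226.05 · ln(0.34413) = 241.14 min.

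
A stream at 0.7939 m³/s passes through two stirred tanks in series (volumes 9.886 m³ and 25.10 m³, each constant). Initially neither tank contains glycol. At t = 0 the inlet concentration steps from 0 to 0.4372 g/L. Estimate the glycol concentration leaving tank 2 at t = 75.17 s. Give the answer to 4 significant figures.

Each tank obeys Vᵢ dCᵢ/dt = Q(Cᵢ₋₁ − Cᵢ), so τᵢ = Vᵢ/Q.
τ₁ = 9.886/0.7939 = 12.4524 s; τ₂ = 25.10/0.7939 = 31.6161 s.
Solving the cascade with C₁(0)=C₂(0)=0 gives C₂(t) = C_in[1 − (τ₁ e^(−t/τ₁) − τ₂ e^(−t/τ₂))/(τ₁ − τ₂)].
At t = 75.17: e^(−t/τ₁) = 0.00238976, e^(−t/τ₂) = 0.0927741.
C₂ = 0.4372·[1 − (12.4524·0.00238976 − 31.6161·0.0927741)/(-19.1636)] = 0.4372·0.848495 = 0.370962 g/L.

0.3710 g/L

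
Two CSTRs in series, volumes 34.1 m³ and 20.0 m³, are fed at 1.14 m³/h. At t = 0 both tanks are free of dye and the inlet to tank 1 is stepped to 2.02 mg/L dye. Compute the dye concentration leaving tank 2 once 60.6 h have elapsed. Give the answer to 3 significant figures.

Each tank obeys Vᵢ dCᵢ/dt = Q(Cᵢ₋₁ − Cᵢ), so τᵢ = Vᵢ/Q.
τ₁ = 34.1/1.14 = 29.912 h; τ₂ = 20.0/1.14 = 17.544 h.
Tank 1: C₁ = C_in(1 − e^(−t/τ₁)). Tank 2 (τ₁ ≠ τ₂): C₂ = C_in[1 − (τ₁ e^(−t/τ₁) − τ₂ e^(−t/τ₂))/(τ₁ − τ₂)].
At t = 60.6: e^(−t/τ₁) = 0.13187, e^(−t/τ₂) = 0.031613.
C₂ = 2.02·[1 − (29.912·0.13187 − 17.544·0.031613)/(12.368)] = 2.02·0.72592 = 1.4664 mg/L.

1.47 mg/L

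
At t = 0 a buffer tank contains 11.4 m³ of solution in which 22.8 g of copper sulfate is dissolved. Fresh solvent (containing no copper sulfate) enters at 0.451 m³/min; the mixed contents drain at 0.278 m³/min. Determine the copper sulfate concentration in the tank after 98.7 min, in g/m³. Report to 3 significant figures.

Total volume: dV/dt = Q_in − Q_out = 0.17300 m³/min, so V(t) = 11.4 + 0.17300 t and V(98.7) = 28.475 m³.
Solute balance: dm/dt = 0 − Q_out C = −Q_out m/V(t).
dm/m = −Q_out dt/(V₀ + 0.17300 t); integrating gives ln(m/m₀) = −(Q_out/(Q_in−Q_out)) ln(V/V₀).
m = m₀ (V₀/V)^(Q_out/(Q_in−Q_out)) = 22.8 × (11.4/28.475)^(1.6069) = 5.2370 g.
C = m/V = 5.2370/28.475 = 0.18391 g/m³.

0.184 g/m³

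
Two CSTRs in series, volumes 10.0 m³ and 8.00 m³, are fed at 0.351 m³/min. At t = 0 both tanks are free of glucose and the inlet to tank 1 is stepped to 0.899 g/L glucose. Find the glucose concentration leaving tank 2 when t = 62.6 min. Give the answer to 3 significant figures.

Each tank obeys Vᵢ dCᵢ/dt = Q(Cᵢ₋₁ − Cᵢ), so τᵢ = Vᵢ/Q.
τ₁ = 10.0/0.351 = 28.490 min; τ₂ = 8.00/0.351 = 22.792 min.
Tank 1: C₁ = C_in(1 − e^(−t/τ₁)). Tank 2 (τ₁ ≠ τ₂): C₂ = C_in[1 − (τ₁ e^(−t/τ₁) − τ₂ e^(−t/τ₂))/(τ₁ − τ₂)].
At t = 62.6: e^(−t/τ₁) = 0.11111, e^(−t/τ₂) = 0.064147.
C₂ = 0.899·[1 − (28.490·0.11111 − 22.792·0.064147)/(5.6980)] = 0.899·0.70105 = 0.63025 g/L.

0.630 g/L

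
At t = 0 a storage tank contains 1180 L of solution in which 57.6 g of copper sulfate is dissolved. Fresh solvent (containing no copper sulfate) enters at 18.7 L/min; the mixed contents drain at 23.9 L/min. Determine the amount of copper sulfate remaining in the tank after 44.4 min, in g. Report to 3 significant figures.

Total volume: dV/dt = Q_in − Q_out = -5.2000 L/min, so V(t) = 1180 − 5.2000 t and V(44.4) = 949.12 L.
No copper sulfate enters, so dm/dt = −Q_out · (m/V).
dm/m = −Q_out dt/(V₀ − 5.2000 t); integrating gives ln(m/m₀) = −(Q_out/(Q_in−Q_out)) ln(V/V₀).
m = m₀ (V₀/V)^(Q_out/(Q_in−Q_out)) = 57.6 × (1180/949.12)^(-4.5962) = 21.174 g.

21.2 g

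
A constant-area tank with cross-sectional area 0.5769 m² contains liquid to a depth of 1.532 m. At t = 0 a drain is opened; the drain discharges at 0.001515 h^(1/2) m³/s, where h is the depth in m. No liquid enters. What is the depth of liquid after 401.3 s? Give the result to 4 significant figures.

A dh/dt = −Q_out = −0.001515 √h.
∫ h^(−1/2) dh = −(0.001515/A) ∫ dt, giving 2√h = 2√h₀ − (0.001515/A) t.
√h = √1.532 − 0.001515·401.3/(2·0.5769) = 1.23774 − 0.526928 = 0.710812.
h = 0.710812² = 0.505254 m.

0.5053 m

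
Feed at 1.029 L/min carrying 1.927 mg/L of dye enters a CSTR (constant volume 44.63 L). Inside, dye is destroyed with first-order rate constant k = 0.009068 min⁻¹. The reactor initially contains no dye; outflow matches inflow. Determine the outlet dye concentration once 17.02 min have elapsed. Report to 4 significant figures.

Accumulation = in − out − consumed: V dC/dt = Q C_in − Q C − k V C.
This is linear with rate a = Q/V + k = 0.0321242 min⁻¹.
C_ss = Q C_in/(Q + kV) = 1.38305 mg/L; C(t) = C_ss + (C₀ − C_ss) e^(−a t).
C(17.02) = 1.38305 + (-1.38305)·e^(−0.0321242·17.02) = 1.38305 + (-1.38305)·0.578825 = 0.582505 mg/L.

0.5825 mg/L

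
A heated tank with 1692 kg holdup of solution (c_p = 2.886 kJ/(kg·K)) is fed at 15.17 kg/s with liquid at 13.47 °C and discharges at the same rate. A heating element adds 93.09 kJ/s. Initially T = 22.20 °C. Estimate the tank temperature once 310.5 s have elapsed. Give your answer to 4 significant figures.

M c_p dT/dt = ṁ c_p (T_in − T) + Q̇.
τ = M/ṁ = 111.536 s; T_ss = T_in + Q̇/(ṁ c_p) = 13.47 + 93.09/(15.17·2.886) = 15.5963 °C.
Solution: T(t) = T_ss + (T₀ − T_ss) e^(−t/τ).
T(310.5) = 15.5963 + (6.60372)·e^(−310.5/111.536) = 15.5963 + (6.60372)·0.0617997 = 16.0044 °C.

16.00 °C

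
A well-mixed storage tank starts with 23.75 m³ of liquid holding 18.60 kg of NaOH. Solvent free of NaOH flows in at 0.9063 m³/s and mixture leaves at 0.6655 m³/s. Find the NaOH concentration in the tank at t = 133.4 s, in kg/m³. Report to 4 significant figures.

Total volume: dV/dt = Q_in − Q_out = 0.240800 m³/s, so V(t) = 23.75 + 0.240800 t and V(133.4) = 55.8727 m³.
Solute balance: dm/dt = 0 − Q_out C = −Q_out m/V(t).
Separate: dm/m = −Q_out dt/V(t) ⇒ ln(m/m₀) = −(Q_out/(Q_in−Q_out)) ln(V/V₀).
m = m₀ (V₀/V)^(Q_out/(Q_in−Q_out)) = 18.60 × (23.75/55.8727)^(2.76370) = 1.74863 kg.
C = m/V = 1.74863/55.8727 = 0.0312966 kg/m³.

0.03130 kg/m³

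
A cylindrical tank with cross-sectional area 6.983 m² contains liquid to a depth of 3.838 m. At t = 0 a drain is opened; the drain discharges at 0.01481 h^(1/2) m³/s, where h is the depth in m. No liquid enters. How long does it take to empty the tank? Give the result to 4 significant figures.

1847 s

With no inflow, A dh/dt = −0.01481 √h.
Separate and integrate: 2(√h − √h₀) = −(0.01481/A) t.
Tank is empty when √h = 0: t_empty = 2A√h₀/0.01481.
t_empty = 2·6.983·√3.838/0.01481 = 13.9660·1.95908/0.01481 = 1847.44 s.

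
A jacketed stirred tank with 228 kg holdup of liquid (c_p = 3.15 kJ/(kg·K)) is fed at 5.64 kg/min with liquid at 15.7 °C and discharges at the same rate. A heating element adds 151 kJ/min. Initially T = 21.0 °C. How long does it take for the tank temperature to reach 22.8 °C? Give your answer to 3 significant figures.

33.4 min

M c_p dT/dt = ṁ c_p (T_in − T) + Q̇.
τ = M/ṁ = 40.426 min; T_ss = T_in + Q̇/(ṁ c_p) = 24.199 °C.
T(t) = T_ss + (T₀ − T_ss) e^(−t/τ). Set T = 22.8:
e^(−t/τ) = (22.8 − 24.199)/(21.0 − 24.199) = 0.43739
t = −40.426 · ln(0.43739) = 33.429 min.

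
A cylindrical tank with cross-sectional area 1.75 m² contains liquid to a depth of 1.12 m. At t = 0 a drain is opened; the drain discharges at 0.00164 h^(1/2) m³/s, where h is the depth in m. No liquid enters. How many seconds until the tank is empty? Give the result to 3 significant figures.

2260 s

Mass balance (ρ constant): A dh/dt = −0.00164 √h.
Separate and integrate: 2(√h − √h₀) = −(0.00164/A) t.
Tank is empty when √h = 0: t_empty = 2A√h₀/0.00164.
t_empty = 2·1.75·√1.12/0.00164 = 3.5000·1.0583/0.00164 = 2258.6 s.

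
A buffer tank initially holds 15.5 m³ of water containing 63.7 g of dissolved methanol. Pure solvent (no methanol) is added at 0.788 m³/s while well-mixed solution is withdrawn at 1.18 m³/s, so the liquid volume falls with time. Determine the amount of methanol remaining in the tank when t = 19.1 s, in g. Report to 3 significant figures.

8.74 g

Total volume: dV/dt = Q_in − Q_out = -0.39200 m³/s, so V(t) = 15.5 − 0.39200 t and V(19.1) = 8.0128 m³.
No methanol enters, so dm/dt = −Q_out · (m/V).
Separate: dm/m = −Q_out dt/V(t) ⇒ ln(m/m₀) = −(Q_out/(Q_in−Q_out)) ln(V/V₀).
m = m₀ (V₀/V)^(Q_out/(Q_in−Q_out)) = 63.7 × (15.5/8.0128)^(-3.0102) = 8.7412 g.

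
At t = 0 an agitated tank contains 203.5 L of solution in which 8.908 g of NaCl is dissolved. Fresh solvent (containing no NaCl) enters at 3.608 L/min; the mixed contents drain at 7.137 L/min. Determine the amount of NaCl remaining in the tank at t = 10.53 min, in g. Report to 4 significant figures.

Total volume: dV/dt = Q_in − Q_out = -3.52900 L/min, so V(t) = 203.5 − 3.52900 t and V(10.53) = 166.340 L.
Species balance (pure solvent in): dm/dt = −Q_out · m/V(t).
dm/m = −Q_out dt/(V₀ − 3.52900 t); integrating gives ln(m/m₀) = −(Q_out/(Q_in−Q_out)) ln(V/V₀).
m = m₀ (V₀/V)^(Q_out/(Q_in−Q_out)) = 8.908 × (203.5/166.340)^(-2.02239) = 5.92492 g.

5.925 g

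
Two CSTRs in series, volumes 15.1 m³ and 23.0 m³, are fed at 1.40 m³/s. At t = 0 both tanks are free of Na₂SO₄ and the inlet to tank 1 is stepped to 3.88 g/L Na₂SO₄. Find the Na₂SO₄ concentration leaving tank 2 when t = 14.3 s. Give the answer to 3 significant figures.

1.12 g/L

Each tank obeys Vᵢ dCᵢ/dt = Q(Cᵢ₋₁ − Cᵢ), so τᵢ = Vᵢ/Q.
τ₁ = 15.1/1.40 = 10.786 s; τ₂ = 23.0/1.40 = 16.429 s.
Solving the cascade with C₁(0)=C₂(0)=0 gives C₂(t) = C_in[1 − (τ₁ e^(−t/τ₁) − τ₂ e^(−t/τ₂))/(τ₁ − τ₂)].
At t = 14.3: e^(−t/τ₁) = 0.26558, e^(−t/τ₂) = 0.41877.
C₂ = 3.88·[1 − (10.786·0.26558 − 16.429·0.41877)/(-5.6429)] = 3.88·0.28843 = 1.1191 g/L.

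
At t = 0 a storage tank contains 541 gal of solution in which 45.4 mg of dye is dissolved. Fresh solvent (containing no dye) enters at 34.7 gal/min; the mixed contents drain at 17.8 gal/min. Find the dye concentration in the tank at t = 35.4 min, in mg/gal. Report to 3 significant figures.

Total volume: dV/dt = Q_in − Q_out = 16.900 gal/min, so V(t) = 541 + 16.900 t and V(35.4) = 1139.3 gal.
No dye enters, so dm/dt = −Q_out · (m/V).
dm/m = −Q_out dt/(V₀ + 16.900 t); integrating gives ln(m/m₀) = −(Q_out/(Q_in−Q_out)) ln(V/V₀).
m = m₀ (V₀/V)^(Q_out/(Q_in−Q_out)) = 45.4 × (541/1139.3)^(1.0533) = 20.721 mg.
C = m/V = 20.721/1139.3 = 0.018188 mg/gal.

0.0182 mg/gal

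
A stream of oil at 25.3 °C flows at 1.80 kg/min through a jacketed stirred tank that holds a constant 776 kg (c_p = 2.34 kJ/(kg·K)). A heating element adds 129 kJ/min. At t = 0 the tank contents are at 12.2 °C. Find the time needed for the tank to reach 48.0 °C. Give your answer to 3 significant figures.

736 min

M c_p dT/dt = ṁ c_p (T_in − T) + Q̇.
τ = M/ṁ = 431.11 min; T_ss = T_in + Q̇/(ṁ c_p) = 55.927 °C.
T(t) = T_ss + (T₀ − T_ss) e^(−t/τ). Set T = 48.0:
e^(−t/τ) = (48.0 − 55.927)/(12.2 − 55.927) = 0.18128
t = −431.11 · ln(0.18128) = 736.21 min.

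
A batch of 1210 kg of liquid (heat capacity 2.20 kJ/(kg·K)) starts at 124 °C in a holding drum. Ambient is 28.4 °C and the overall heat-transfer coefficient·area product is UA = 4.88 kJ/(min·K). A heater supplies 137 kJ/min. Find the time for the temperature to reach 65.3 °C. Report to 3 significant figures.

1110 min

M c_p dT/dt = −UA(T − T_amb) + Q̇.
τ = M c_p/UA = 545.49 min; T_ss = T_amb + Q̇/UA = 28.4 + 137/4.88 = 56.474 °C.
T(t) = T_ss + (T₀ − T_ss)e^(−t/τ); set T = 65.3:
t = −τ ln[(T − T_ss)/(T₀ − T_ss)] = −545.49 · ln(0.13071) = 1110.0 min.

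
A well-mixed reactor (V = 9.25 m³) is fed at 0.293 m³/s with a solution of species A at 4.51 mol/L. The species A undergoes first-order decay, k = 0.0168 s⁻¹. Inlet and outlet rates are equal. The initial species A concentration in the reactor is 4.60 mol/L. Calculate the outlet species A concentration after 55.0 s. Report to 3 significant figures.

3.06 mol/L

Accumulation = in − out − consumed: V dC/dt = Q C_in − Q C − k V C.
This is linear with rate a = Q/V + k = 0.048476 s⁻¹.
C_ss = Q C_in/(Q + kV) = 2.9470 mol/L; C(t) = C_ss + (C₀ − C_ss) e^(−a t).
C(55.0) = 2.9470 + (1.6530)·e^(−0.048476·55.0) = 2.9470 + (1.6530)·0.069519 = 3.0619 mol/L.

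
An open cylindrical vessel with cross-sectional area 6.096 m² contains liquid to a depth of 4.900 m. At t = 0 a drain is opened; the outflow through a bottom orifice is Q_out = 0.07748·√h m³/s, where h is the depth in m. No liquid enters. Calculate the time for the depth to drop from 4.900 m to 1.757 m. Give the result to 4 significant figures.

With no inflow, A dh/dt = −0.07748 √h.
This is separable: 2 d(√h)/dt = −0.07748/A, so √h = √h₀ − (0.07748/(2A)) t.
t = 2A(√h₀ − √h)/0.07748 = 2·6.096·(√4.900 − √1.757)/0.07748
  = 12.1920 × (2.21359 − 1.32552) / 0.07748 = 139.745 s.

139.7 s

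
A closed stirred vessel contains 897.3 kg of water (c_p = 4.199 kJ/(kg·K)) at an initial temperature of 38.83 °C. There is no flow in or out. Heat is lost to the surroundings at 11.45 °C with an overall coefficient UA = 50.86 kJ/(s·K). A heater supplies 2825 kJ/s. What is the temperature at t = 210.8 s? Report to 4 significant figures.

M c_p dT/dt = −UA(T − T_amb) + Q̇.
dT/dt = (T_ss − T)/τ with T_ss = T_amb + Q̇/UA = 11.45 + 2825/50.86 = 66.9946 °C, τ = M c_p/UA = 897.3·4.199/50.86 = 74.0811 s.
Solution: T(t) = T_ss + (T₀ − T_ss) e^(−t/τ).
T(210.8) = 66.9946 + (-28.1646)·0.0581034 = 65.3582 °C.

65.36 °C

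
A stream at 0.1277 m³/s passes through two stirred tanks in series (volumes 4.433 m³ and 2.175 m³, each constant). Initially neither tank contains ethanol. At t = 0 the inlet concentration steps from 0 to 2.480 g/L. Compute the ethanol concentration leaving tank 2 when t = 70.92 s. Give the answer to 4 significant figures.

1.886 g/L

Species balance on tank i: dCᵢ/dt = (Cᵢ₋₁ − Cᵢ)/τᵢ with τᵢ = Vᵢ/Q.
τ₁ = 4.433/0.1277 = 34.7142 s; τ₂ = 2.175/0.1277 = 17.0321 s.
Tank 1: C₁ = C_in(1 − e^(−t/τ₁)). Tank 2 (τ₁ ≠ τ₂): C₂ = C_in[1 − (τ₁ e^(−t/τ₁) − τ₂ e^(−t/τ₂))/(τ₁ − τ₂)].
At t = 70.92: e^(−t/τ₁) = 0.129643, e^(−t/τ₂) = 0.0155468.
C₂ = 2.480·[1 − (34.7142·0.129643 − 17.0321·0.0155468)/(17.6821)] = 2.480·0.760454 = 1.88593 g/L.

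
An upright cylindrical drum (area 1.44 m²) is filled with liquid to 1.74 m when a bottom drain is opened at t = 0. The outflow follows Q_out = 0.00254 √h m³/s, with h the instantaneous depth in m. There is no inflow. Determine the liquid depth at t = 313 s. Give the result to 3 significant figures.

1.09 m

With no inflow, A dh/dt = −0.00254 √h.
This is separable: 2 d(√h)/dt = −0.00254/A, so √h = √h₀ − (0.00254/(2A)) t.
√h = √1.74 − 0.00254·313/(2·1.44) = 1.3191 − 0.27605 = 1.0430.
h = 1.0430² = 1.0879 m.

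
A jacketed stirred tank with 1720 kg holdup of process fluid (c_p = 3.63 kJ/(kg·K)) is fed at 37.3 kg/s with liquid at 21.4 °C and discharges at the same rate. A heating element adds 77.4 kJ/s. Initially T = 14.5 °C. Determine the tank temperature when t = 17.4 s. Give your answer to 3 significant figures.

16.8 °C

Unsteady energy balance on the tank contents: M c_p dT/dt = ṁ c_p (T_in − T) + 77.4.
Rearrange: dT/dt = (T_ss − T)/τ with τ = M/ṁ = 46.113 s and T_ss = T_in + Q̇/(ṁ c_p) = 21.972 °C.
Integrating: T(t) = T_ss + (T₀ − T_ss) e^(−t/τ).
T(17.4) = 21.972 + (-7.4716)·e^(−17.4/46.113) = 21.972 + (-7.4716)·0.68568 = 16.848 °C.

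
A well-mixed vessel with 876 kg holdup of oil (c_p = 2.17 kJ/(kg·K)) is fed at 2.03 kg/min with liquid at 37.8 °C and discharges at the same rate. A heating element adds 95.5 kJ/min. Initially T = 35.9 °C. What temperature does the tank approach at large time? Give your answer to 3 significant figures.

59.5 °C

Unsteady energy balance on the tank contents: M c_p dT/dt = ṁ c_p (T_in − T) + 95.5.
At steady state dT/dt = 0 ⇒ T_ss = T_in + Q̇/(ṁ c_p) = 37.8 + 95.5/(2.03·2.17) = 59.479 °C.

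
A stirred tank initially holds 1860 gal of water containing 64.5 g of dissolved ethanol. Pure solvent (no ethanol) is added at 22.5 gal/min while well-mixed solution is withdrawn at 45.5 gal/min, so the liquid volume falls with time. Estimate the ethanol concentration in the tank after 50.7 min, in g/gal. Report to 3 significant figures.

0.0132 g/gal

Let m(t) be the amount of ethanol. Volume: V(t) = V₀ + (Q_in − Q_out) t = 1860 − 23.000 t; V(50.7) = 693.90 gal.
Species balance (pure solvent in): dm/dt = −Q_out · m/V(t).
dm/m = −Q_out dt/(V₀ − 23.000 t); integrating gives ln(m/m₀) = −(Q_out/(Q_in−Q_out)) ln(V/V₀).
m = m₀ (V₀/V)^(Q_out/(Q_in−Q_out)) = 64.5 × (1860/693.90)^(-1.9783) = 9.1714 g.
C = m/V = 9.1714/693.90 = 0.013217 g/gal.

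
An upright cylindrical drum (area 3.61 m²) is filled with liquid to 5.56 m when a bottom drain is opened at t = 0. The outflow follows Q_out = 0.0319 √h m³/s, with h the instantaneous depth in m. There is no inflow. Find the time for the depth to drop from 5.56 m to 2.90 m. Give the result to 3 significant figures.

148 s

Volume balance on the tank: A dh/dt = −0.0319 √h.
Separate and integrate: 2(√h − √h₀) = −(0.0319/A) t.
t = 2A(√h₀ − √h)/0.0319 = 2·3.61·(√5.56 − √2.90)/0.0319
  = 7.2200 × (2.3580 − 1.7029) / 0.0319 = 148.25 s.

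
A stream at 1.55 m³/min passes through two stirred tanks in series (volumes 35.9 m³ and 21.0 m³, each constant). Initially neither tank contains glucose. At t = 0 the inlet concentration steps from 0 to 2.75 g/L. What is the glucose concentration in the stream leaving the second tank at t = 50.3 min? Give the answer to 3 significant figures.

2.09 g/L

Time constants: τᵢ = Vᵢ/Q for each well-mixed tank.
τ₁ = 35.9/1.55 = 23.161 min; τ₂ = 21.0/1.55 = 13.548 min.
Tank 1: C₁ = C_in(1 − e^(−t/τ₁)). Tank 2 (τ₁ ≠ τ₂): C₂ = C_in[1 − (τ₁ e^(−t/τ₁) − τ₂ e^(−t/τ₂))/(τ₁ − τ₂)].
At t = 50.3: e^(−t/τ₁) = 0.11398, e^(−t/τ₂) = 0.024413.
C₂ = 2.75·[1 − (23.161·0.11398 − 13.548·0.024413)/(9.6129)] = 2.75·0.75978 = 2.0894 g/L.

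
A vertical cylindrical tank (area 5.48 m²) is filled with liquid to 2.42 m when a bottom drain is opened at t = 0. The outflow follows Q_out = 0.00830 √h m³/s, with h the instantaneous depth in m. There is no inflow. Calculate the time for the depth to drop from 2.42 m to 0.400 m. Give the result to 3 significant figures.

1220 s

Accumulation of liquid (constant cross-section A): A dh/dt = −0.00830 √h.
∫ h^(−1/2) dh = −(0.00830/A) ∫ dt, giving 2√h = 2√h₀ − (0.00830/A) t.
t = 2A(√h₀ − √h)/0.00830 = 2·5.48·(√2.42 − √0.400)/0.00830
  = 10.960 × (1.5556 − 0.63246) / 0.00830 = 1219.0 s.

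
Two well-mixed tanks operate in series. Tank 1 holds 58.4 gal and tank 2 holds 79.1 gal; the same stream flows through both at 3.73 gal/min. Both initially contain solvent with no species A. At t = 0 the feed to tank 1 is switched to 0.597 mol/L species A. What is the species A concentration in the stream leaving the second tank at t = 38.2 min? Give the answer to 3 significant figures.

Each tank obeys Vᵢ dCᵢ/dt = Q(Cᵢ₋₁ − Cᵢ), so τᵢ = Vᵢ/Q.
τ₁ = 58.4/3.73 = 15.657 min; τ₂ = 79.1/3.73 = 21.206 min.
Tank 1: C₁ = C_in(1 − e^(−t/τ₁)). Tank 2 (τ₁ ≠ τ₂): C₂ = C_in[1 − (τ₁ e^(−t/τ₁) − τ₂ e^(−t/τ₂))/(τ₁ − τ₂)].
At t = 38.2: e^(−t/τ₁) = 0.087176, e^(−t/τ₂) = 0.16508.
C₂ = 0.597·[1 − (15.657·0.087176 − 21.206·0.16508)/(-5.5496)] = 0.597·0.61514 = 0.36724 mol/L.

0.367 mol/L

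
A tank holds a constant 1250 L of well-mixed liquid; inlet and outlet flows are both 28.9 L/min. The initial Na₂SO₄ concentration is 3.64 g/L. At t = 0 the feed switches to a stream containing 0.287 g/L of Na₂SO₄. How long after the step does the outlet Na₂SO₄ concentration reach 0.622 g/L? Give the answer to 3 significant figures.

99.6 min

Species balance: V dC/dt = Q(C_in − C) ⇒ τ = V/Q = 43.253 min.
C(t) = C_in + (C₀ − C_in) e^(−t/τ). Set C = 0.622 and solve for t:
e^(−t/τ) = (C − C_in)/(C₀ − C_in) = (0.622 − 0.287)/(3.64 − 0.287) = 0.099911
t = −τ ln(…) = 43.253 × 2.3035 = 99.631 min.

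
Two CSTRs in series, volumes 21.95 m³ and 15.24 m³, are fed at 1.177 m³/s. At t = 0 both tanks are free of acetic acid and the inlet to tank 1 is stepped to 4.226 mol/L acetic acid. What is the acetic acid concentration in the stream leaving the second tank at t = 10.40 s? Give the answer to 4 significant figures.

Time constants: τᵢ = Vᵢ/Q for each well-mixed tank.
τ₁ = 21.95/1.177 = 18.6491 s; τ₂ = 15.24/1.177 = 12.9482 s.
Tank 1: C₁ = C_in(1 − e^(−t/τ₁)). Tank 2 (τ₁ ≠ τ₂): C₂ = C_in[1 − (τ₁ e^(−t/τ₁) − τ₂ e^(−t/τ₂))/(τ₁ − τ₂)].
At t = 10.40: e^(−t/τ₁) = 0.572543, e^(−t/τ₂) = 0.447892.
C₂ = 4.226·[1 − (18.6491·0.572543 − 12.9482·0.447892)/(5.70093)] = 4.226·0.144346 = 0.610007 mol/L.

0.6100 mol/L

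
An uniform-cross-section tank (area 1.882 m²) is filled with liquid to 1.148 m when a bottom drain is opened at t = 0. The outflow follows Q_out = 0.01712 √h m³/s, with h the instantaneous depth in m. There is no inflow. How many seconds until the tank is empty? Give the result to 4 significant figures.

A dh/dt = −Q_out = −0.01712 √h.
This is separable: 2 d(√h)/dt = −0.01712/A, so √h = √h₀ − (0.01712/(2A)) t.
Tank is empty when √h = 0: t_empty = 2A√h₀/0.01712.
t_empty = 2·1.882·√1.148/0.01712 = 3.76400·1.07145/0.01712 = 235.568 s.

235.6 s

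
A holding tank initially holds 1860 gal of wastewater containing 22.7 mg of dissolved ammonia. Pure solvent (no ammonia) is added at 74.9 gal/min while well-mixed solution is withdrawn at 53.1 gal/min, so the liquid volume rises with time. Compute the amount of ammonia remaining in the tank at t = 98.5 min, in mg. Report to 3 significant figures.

3.50 mg

Total volume: dV/dt = Q_in − Q_out = 21.800 gal/min, so V(t) = 1860 + 21.800 t and V(98.5) = 4007.3 gal.
No ammonia enters, so dm/dt = −Q_out · (m/V).
dm/m = −Q_out dt/(V₀ + 21.800 t); integrating gives ln(m/m₀) = −(Q_out/(Q_in−Q_out)) ln(V/V₀).
m = m₀ (V₀/V)^(Q_out/(Q_in−Q_out)) = 22.7 × (1860/4007.3)^(2.4358) = 3.5001 mg.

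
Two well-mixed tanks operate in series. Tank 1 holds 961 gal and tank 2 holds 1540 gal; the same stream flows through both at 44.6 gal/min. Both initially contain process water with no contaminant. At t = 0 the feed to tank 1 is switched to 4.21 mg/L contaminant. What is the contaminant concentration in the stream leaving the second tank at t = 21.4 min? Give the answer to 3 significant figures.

Each tank obeys Vᵢ dCᵢ/dt = Q(Cᵢ₋₁ − Cᵢ), so τᵢ = Vᵢ/Q.
τ₁ = 961/44.6 = 21.547 min; τ₂ = 1540/44.6 = 34.529 min.
Solving the cascade with C₁(0)=C₂(0)=0 gives C₂(t) = C_in[1 − (τ₁ e^(−t/τ₁) − τ₂ e^(−t/τ₂))/(τ₁ − τ₂)].
At t = 21.4: e^(−t/τ₁) = 0.37040, e^(−t/τ₂) = 0.53807.
C₂ = 4.21·[1 − (21.547·0.37040 − 34.529·0.53807)/(-12.982)] = 4.21·0.18364 = 0.77311 mg/L.

0.773 mg/L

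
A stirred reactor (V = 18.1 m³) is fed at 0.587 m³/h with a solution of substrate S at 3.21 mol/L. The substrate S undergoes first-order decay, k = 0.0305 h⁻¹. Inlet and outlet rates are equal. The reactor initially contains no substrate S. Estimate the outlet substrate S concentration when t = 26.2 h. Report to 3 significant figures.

1.34 mol/L

Accumulation = in − out − consumed: V dC/dt = Q C_in − Q C − k V C.
This is linear with rate a = Q/V + k = 0.062931 h⁻¹.
C_ss = Q C_in/(Q + kV) = 1.6542 mol/L; C(t) = C_ss + (C₀ − C_ss) e^(−a t).
C(26.2) = 1.6542 + (-1.6542)·e^(−0.062931·26.2) = 1.6542 + (-1.6542)·0.19228 = 1.3362 mol/L.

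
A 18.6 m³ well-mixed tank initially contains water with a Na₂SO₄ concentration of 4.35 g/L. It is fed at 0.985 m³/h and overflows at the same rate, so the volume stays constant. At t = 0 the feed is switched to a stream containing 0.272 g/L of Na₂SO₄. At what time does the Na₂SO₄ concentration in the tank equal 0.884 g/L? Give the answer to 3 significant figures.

Unsteady species balance (constant V, well mixed): V dC/dt = Q(C_in − C), so τ = V/Q = 18.883 h.
C(t) = C_in + (C₀ − C_in) e^(−t/τ). Set C = 0.884 and solve for t:
e^(−t/τ) = (C − C_in)/(C₀ − C_in) = (0.884 − 0.272)/(4.35 − 0.272) = 0.15007
t = −τ ln(…) = 18.883 × 1.8966 = 35.815 h.

35.8 h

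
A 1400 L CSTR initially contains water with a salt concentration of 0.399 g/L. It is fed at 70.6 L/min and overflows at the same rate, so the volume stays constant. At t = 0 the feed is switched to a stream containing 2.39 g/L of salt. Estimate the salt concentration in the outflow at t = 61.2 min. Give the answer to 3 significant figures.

Transient balance on the dissolved component: V dC/dt = Q(C_in − C).
Time constant τ = V/Q = 1400/70.6 = 19.830 min.
Solution: C(t) = C_in + (C₀ − C_in) e^(−t/τ).
C(61.2) = 2.39 + (0.399 − 2.39)·e^(−61.2/19.830) = 2.39 + (-1.9910)·0.045674 = 2.2991 g/L.

2.30 g/L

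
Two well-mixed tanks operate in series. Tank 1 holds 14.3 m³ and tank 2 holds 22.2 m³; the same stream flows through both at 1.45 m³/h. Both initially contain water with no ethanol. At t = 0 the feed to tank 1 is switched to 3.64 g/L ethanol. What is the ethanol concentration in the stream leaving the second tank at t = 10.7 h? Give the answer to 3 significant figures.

Each tank obeys Vᵢ dCᵢ/dt = Q(Cᵢ₋₁ − Cᵢ), so τᵢ = Vᵢ/Q.
τ₁ = 14.3/1.45 = 9.8621 h; τ₂ = 22.2/1.45 = 15.310 h.
Tank 1: C₁ = C_in(1 − e^(−t/τ₁)). Tank 2 (τ₁ ≠ τ₂): C₂ = C_in[1 − (τ₁ e^(−t/τ₁) − τ₂ e^(−t/τ₂))/(τ₁ − τ₂)].
At t = 10.7: e^(−t/τ₁) = 0.33791, e^(−t/τ₂) = 0.49714.
C₂ = 3.64·[1 − (9.8621·0.33791 − 15.310·0.49714)/(-5.4483)] = 3.64·0.21463 = 0.78124 g/L.

0.781 g/L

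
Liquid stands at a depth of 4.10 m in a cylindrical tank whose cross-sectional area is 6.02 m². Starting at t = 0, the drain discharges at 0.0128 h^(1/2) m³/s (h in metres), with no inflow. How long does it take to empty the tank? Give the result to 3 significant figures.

Volume balance on the tank: A dh/dt = −0.0128 √h.
This is separable: 2 d(√h)/dt = −0.0128/A, so √h = √h₀ − (0.0128/(2A)) t.
Set h = 0: 2√h₀ = (0.0128/A) t_empty ⇒ t_empty = 2A√h₀/0.0128.
t_empty = 2·6.02·√4.10/0.0128 = 12.040·2.0248/0.0128 = 1904.6 s.

1900 s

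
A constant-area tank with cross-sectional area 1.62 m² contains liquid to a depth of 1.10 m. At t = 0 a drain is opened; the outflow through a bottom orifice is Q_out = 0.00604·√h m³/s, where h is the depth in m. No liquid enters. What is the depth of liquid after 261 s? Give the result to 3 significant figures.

A dh/dt = −Q_out = −0.00604 √h.
This is separable: 2 d(√h)/dt = −0.00604/A, so √h = √h₀ − (0.00604/(2A)) t.
√h = √1.10 − 0.00604·261/(2·1.62) = 1.0488 − 0.48656 = 0.56225.
h = 0.56225² = 0.31613 m.

0.316 m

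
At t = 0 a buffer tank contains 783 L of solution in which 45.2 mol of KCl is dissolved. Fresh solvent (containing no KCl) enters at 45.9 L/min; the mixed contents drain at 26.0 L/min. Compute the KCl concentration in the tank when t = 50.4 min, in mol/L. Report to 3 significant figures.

0.00862 mol/L

Total volume: dV/dt = Q_in − Q_out = 19.900 L/min, so V(t) = 783 + 19.900 t and V(50.4) = 1786.0 L.
Species balance (pure solvent in): dm/dt = −Q_out · m/V(t).
dm/m = −Q_out dt/(V₀ + 19.900 t); integrating gives ln(m/m₀) = −(Q_out/(Q_in−Q_out)) ln(V/V₀).
m = m₀ (V₀/V)^(Q_out/(Q_in−Q_out)) = 45.2 × (783/1786.0)^(1.3065) = 15.391 mol.
C = m/V = 15.391/1786.0 = 0.0086176 mol/L.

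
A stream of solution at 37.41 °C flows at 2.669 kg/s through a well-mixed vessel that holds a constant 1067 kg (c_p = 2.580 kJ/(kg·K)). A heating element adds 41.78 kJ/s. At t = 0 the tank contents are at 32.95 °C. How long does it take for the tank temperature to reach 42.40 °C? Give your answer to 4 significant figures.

911.3 s

First-law balance (no shaft work): M c_p dT/dt = ṁ c_p (T_in − T) + 41.78.
τ = M/ṁ = 399.775 s; T_ss = T_in + Q̇/(ṁ c_p) = 43.4774 °C.
T(t) = T_ss + (T₀ − T_ss) e^(−t/τ). Set T = 42.40:
e^(−t/τ) = (42.40 − 43.4774)/(32.95 − 43.4774) = 0.102340
t = −399.775 · ln(0.102340) = 911.271 s.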